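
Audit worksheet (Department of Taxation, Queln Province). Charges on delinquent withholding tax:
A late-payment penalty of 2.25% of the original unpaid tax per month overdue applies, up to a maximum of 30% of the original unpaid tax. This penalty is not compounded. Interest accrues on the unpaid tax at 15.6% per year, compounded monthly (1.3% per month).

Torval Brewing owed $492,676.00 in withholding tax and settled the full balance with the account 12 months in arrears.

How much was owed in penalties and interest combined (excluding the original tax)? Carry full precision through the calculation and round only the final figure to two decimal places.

Penalty: 12 × 2.25% × $492,676.00 = $133,022.52 (below the 30% cap of $147,802.80)
Interest: $492,676.00 × ((1 + 0.013)^12 − 1) = $492,676.00 × 0.1676518… = $82,598.0065…
Penalties + interest = $133,022.5200 + $82,598.0065… = $215,620.53

$215,620.53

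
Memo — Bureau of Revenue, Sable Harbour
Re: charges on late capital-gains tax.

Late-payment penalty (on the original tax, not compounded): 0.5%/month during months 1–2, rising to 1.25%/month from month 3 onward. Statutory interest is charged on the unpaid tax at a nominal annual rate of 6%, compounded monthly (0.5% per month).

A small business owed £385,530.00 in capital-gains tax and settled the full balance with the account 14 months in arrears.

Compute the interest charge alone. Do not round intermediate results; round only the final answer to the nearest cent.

Interest: £385,530.00 × ((1 + 0.005)^14 − 1) = £385,530.00 × 0.0723211… = £27,881.9660…

£27,881.97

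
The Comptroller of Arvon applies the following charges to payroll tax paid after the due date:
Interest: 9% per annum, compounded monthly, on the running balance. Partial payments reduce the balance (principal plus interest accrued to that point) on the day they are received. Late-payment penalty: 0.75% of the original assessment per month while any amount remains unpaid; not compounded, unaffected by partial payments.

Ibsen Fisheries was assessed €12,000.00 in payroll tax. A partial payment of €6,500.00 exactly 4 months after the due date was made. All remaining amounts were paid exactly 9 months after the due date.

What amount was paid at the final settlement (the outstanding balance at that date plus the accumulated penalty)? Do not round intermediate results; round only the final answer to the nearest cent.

€6,897.30

Monthly rate = 9% ÷ 12 = 0.75%
Balance at month 4: €12,000.0000 × (1 + 0.0075)^4 = €12,364.0703…
After €6,500.00 payment: €12,364.0703… − €6,500.00 = €5,864.0703…
Balance at month 9: €5,864.0703… × (1 + 0.0075)^5 = €6,087.2963…
Penalty: 9 × 0.75% × €12,000.00 = €810.00
Final settlement = outstanding balance + penalty = €6,087.2963… + €810.00 = €6,897.30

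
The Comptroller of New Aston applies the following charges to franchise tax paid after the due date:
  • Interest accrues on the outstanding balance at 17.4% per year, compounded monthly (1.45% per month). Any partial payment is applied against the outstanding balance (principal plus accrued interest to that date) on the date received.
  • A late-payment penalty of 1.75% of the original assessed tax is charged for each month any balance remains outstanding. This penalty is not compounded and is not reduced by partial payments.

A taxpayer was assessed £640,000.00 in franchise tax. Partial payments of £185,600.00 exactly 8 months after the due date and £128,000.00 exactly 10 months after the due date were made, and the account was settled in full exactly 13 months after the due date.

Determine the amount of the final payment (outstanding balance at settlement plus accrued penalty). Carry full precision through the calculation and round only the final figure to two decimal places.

Balance at month 8: £640,000.0000 × (1 + 0.0145)^8 = £718,118.9462…
After £185,600.00 payment: £718,118.9462… − £185,600.00 = £532,518.9462…
Balance at month 10: £532,518.9462… × (1 + 0.0145)^2 = £548,073.9578…
After £128,000.00 payment: £548,073.9578… − £128,000.00 = £420,073.9578…
Balance at month 13: £420,073.9578… × (1 + 0.0145)^3 = £438,613.4173…
Penalty: 13 × 1.75% × £640,000.00 = £145,600.00
Final settlement = outstanding balance + penalty = £438,613.4173… + £145,600.00 = £584,213.42

£584,213.42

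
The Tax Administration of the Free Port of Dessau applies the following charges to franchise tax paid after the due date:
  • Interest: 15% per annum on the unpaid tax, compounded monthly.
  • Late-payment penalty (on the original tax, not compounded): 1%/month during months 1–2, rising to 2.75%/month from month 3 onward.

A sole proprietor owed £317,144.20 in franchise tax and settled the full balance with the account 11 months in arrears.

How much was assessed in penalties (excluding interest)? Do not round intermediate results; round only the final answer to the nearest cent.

£84,836.07

Penalty, months 1–2: 2 × 1% × £317,144.20 = £6,342.88…
Penalty, months 3–11: 9 × 2.75% × £317,144.20 = £78,493.19…
Total penalty = £6,342.88… + £78,493.19… = £84,836.07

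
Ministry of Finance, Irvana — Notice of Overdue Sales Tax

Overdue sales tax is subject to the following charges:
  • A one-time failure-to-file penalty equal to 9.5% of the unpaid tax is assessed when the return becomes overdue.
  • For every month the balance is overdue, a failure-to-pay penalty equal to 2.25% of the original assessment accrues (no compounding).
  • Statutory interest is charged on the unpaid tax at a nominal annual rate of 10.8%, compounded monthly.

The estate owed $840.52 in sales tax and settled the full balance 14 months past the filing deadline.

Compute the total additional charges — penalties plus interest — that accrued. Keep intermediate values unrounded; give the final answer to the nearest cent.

Failure-to-file penalty: 9.5% × $840.52 = $79.85…
Failure-to-pay penalty = 2.25% × $840.52 × 14 mo = $264.76…
Interest (10.8%/yr ÷ 12 = 0.9%/month): $840.52 × ((1 + 0.009)^14 − 1) = $112.3297…
Penalties + interest = $344.6132 + $112.3297… = $456.94

$456.94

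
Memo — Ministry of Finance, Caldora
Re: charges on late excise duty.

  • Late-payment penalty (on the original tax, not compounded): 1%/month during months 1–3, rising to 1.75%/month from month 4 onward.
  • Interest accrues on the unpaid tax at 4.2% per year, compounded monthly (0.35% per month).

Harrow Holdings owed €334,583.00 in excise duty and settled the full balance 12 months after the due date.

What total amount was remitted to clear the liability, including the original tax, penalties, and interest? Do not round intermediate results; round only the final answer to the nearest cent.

€411,643.49

Penalty, months 1–3: 3 × 1% × €334,583.00 = €10,037.49
Penalty, months 4–12: 9 × 1.75% × €334,583.00 = €52,696.82…
Interest: €334,583.00 × ((1 + 0.0035)^12 − 1) = €334,583.00 × 0.0428180… = €14,326.1773…
Total = €334,583.00 + €62,734.3125 + €14,326.1773… = €411,643.49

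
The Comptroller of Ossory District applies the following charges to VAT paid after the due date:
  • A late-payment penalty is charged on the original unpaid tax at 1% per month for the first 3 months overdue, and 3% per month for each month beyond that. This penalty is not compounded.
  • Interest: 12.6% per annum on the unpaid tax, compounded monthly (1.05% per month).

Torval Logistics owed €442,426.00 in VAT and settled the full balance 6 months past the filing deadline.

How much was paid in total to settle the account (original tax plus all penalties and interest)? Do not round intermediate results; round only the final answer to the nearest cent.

Penalty, months 1–3: 3 × 1% × €442,426.00 = €13,272.78
Penalty, months 4–6: 3 × 3% × €442,426.00 = €39,818.34
Interest: €442,426.00 × ((1 + 0.0105)^6 − 1) = €442,426.00 × 0.0646771… = €28,614.8243…
Total = €442,426.00 + €53,091.1200 + €28,614.8243… = €524,131.94

€524,131.94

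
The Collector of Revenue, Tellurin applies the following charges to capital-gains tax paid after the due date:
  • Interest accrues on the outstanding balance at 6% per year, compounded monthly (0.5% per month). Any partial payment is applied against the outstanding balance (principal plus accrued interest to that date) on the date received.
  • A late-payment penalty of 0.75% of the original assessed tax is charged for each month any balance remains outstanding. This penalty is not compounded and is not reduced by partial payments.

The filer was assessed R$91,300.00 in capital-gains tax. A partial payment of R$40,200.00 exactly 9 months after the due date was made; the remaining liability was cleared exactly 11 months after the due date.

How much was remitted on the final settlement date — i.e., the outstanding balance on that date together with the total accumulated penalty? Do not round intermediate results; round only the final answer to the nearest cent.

Balance at month 9: R$91,300.0000 × (1 + 0.005)^9 = R$95,491.6359…
After R$40,200.00 payment: R$95,491.6359… − R$40,200.00 = R$55,291.6359…
Balance at month 11: R$55,291.6359… × (1 + 0.005)^2 = R$55,845.9345…
Penalty: 11 × 0.75% × R$91,300.00 = R$7,532.25
Final settlement = outstanding balance + penalty = R$55,845.9345… + R$7,532.25 = R$63,378.18

R$63,378.18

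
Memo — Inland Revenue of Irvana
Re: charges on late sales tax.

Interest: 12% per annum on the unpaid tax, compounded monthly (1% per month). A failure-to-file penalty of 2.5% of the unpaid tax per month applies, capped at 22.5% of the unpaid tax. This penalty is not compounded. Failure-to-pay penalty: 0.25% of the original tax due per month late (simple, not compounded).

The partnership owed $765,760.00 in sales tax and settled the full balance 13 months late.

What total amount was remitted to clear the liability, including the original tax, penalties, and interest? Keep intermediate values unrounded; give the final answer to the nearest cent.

$1,068,689.51

Failure-to-file: 13 × 2.5% × $765,760.00 = $248,872.00, capped at 22.5% × $765,760.00 = $172,296.00
Failure-to-pay penalty: 13 × 0.25% × $765,760.00 = $24,887.20
Interest: $765,760.00 × ((1 + 0.01)^13 − 1) = $765,760.00 × 0.1380933… = $105,746.3104…
Total = $765,760.00 + $197,183.2000 + $105,746.3104… = $1,068,689.51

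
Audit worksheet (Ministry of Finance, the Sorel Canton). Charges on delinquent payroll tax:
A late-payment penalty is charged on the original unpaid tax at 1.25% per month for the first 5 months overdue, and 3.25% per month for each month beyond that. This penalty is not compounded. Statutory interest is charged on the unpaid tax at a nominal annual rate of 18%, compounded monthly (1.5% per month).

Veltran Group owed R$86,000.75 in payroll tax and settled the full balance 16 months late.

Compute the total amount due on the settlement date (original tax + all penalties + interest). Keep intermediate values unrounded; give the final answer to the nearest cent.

R$145,254.02

Penalty, months 1–5: 5 × 1.25% × R$86,000.75 = R$5,375.05…
Penalty, months 6–16: 11 × 3.25% × R$86,000.75 = R$30,745.27…
Interest: R$86,000.75 × ((1 + 0.015)^16 − 1) = R$86,000.75 × 0.2689855… = R$23,132.9588…
Total = R$86,000.75 + R$36,120.3150 + R$23,132.9588… = R$145,254.02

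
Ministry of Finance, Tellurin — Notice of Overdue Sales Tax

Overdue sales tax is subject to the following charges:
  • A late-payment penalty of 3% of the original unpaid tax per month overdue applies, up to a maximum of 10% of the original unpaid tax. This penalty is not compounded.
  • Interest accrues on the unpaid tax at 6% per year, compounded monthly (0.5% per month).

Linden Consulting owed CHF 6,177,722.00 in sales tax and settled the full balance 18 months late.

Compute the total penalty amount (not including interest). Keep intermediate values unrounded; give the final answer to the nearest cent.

CHF 617,772.20

Penalty (uncapped): 18 × 3% × CHF 6,177,722.00 = CHF 3,335,969.88; cap = 10% × CHF 6,177,722.00 = CHF 617,772.20 → penalty = CHF 617,772.20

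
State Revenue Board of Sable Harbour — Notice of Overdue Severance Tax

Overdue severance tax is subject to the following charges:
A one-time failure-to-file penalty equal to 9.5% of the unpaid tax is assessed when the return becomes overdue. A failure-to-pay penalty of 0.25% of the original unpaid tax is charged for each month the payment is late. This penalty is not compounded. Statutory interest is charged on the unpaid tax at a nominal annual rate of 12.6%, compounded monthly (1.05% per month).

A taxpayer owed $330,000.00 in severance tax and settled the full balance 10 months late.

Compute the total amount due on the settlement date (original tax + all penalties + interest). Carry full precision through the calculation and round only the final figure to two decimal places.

$405,933.91

Failure-to-file penalty: 9.5% × $330,000.00 = $31,350.00
Failure-to-pay penalty = 0.25% × $330,000.00 × 10 mo = $8,250.00
Interest: $330,000.00 × ((1 + 0.0105)^10 − 1) = $330,000.00 × 0.1101028… = $36,333.9075…
Total = $330,000.00 + $39,600.0000 + $36,333.9075… = $405,933.91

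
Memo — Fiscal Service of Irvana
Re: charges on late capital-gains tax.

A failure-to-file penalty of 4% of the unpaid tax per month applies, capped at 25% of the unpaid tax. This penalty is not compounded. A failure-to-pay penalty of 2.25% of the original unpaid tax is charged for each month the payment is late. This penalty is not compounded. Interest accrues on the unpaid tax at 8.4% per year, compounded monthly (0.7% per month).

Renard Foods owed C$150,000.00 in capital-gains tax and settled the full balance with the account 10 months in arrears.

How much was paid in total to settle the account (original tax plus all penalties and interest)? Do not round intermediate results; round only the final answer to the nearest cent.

Failure-to-file: 10 × 4% × C$150,000.00 = C$60,000.00, capped at 25% × C$150,000.00 = C$37,500.00
Failure-to-pay penalty: 10 × 2.25% × C$150,000.00 = C$33,750.00
Interest: C$150,000.00 × ((1 + 0.007)^10 − 1) = C$150,000.00 × 0.0722467… = C$10,837.0003…
Total = C$150,000.00 + C$71,250.0000 + C$10,837.0003… = C$232,087.00

C$232,087.00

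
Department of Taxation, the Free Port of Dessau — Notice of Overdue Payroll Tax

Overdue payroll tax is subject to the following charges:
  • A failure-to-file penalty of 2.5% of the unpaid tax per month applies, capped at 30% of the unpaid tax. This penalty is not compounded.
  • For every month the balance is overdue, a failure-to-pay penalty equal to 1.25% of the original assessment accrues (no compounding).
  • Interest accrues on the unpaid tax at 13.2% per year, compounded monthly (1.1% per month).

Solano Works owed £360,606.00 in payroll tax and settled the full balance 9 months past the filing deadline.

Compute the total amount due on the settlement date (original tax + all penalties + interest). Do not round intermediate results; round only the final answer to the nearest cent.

Failure-to-file: 9 × 2.5% × £360,606.00 = £81,136.35 (under the 30% cap)
Failure-to-pay penalty = 1.25% × £360,606.00 × 9 mo = £40,568.18…
Interest: £360,606.00 × ((1 + 0.011)^9 − 1) = £360,606.00 × 0.1034697… = £37,311.7835…
Total = £360,606.00 + £121,704.5250 + £37,311.7835… = £519,622.31

£519,622.31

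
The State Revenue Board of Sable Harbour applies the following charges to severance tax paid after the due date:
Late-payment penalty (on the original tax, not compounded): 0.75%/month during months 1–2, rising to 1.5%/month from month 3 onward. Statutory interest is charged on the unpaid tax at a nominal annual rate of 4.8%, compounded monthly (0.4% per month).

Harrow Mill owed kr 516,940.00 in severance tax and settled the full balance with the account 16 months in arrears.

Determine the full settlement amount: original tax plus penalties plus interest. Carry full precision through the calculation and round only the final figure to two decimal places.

Penalty, months 1–2: 2 × 0.75% × kr 516,940.00 = kr 7,754.10
Penalty, months 3–16: 14 × 1.5% × kr 516,940.00 = kr 108,557.40
Interest: kr 516,940.00 × ((1 + 0.004)^16 − 1) = kr 516,940.00 × 0.0659563… = kr 34,095.4551…
Total = kr 516,940.00 + kr 116,311.5000 + kr 34,095.4551… = kr 667,346.96

kr 667,346.96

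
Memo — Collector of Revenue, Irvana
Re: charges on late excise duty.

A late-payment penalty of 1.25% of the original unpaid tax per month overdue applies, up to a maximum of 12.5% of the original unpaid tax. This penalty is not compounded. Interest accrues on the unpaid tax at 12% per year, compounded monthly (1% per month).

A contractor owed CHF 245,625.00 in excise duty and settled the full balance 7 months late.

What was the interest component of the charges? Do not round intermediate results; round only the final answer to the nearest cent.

CHF 17,718.25

Interest: CHF 245,625.00 × ((1 + 0.01)^7 − 1) = CHF 245,625.00 × 0.0721354… = CHF 17,718.2459…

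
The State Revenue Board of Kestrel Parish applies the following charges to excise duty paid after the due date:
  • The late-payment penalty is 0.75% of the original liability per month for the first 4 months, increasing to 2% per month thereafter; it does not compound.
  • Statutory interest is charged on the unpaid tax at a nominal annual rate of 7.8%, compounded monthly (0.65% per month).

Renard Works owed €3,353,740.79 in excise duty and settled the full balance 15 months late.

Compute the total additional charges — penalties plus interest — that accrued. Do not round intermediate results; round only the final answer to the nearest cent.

€1,180,730.31

Penalty, months 1–4: 4 × 0.75% × €3,353,740.79 = €100,612.22…
Penalty, months 5–15: 11 × 2% × €3,353,740.79 = €737,822.97…
Interest: €3,353,740.79 × ((1 + 0.0065)^15 − 1) = €3,353,740.79 × 0.1020637… = €342,295.1141…
Penalties + interest = €838,435.1975 + €342,295.1141… = €1,180,730.31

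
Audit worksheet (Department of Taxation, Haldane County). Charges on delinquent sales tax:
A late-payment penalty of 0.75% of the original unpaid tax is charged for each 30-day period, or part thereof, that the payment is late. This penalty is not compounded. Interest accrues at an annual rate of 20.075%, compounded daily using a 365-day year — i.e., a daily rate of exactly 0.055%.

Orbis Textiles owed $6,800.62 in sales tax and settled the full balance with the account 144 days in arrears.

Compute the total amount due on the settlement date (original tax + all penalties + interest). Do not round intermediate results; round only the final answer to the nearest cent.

Penalty periods: ⌈144/30⌉ = 5; penalty = 5 × 0.75% × $6,800.62 = $255.02…
Interest: $6,800.62 × ((1 + 0.00055)^144 − 1) = $6,800.62 × 0.08239722… = $560.3522…
Total = $6,800.62 + $255.0233… + $560.3522… = $7,616.00

$7,616.00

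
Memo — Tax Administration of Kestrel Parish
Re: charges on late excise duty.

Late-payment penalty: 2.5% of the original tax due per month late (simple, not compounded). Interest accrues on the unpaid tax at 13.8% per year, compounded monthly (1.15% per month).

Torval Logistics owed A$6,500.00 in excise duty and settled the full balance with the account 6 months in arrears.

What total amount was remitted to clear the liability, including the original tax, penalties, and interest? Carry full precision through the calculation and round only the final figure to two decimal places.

A$7,936.59

Late-payment penalty: 6 × 2.5% × A$6,500.00 = A$975.00
Interest: A$6,500.00 × ((1 + 0.0115)^6 − 1) = A$6,500.00 × 0.0710144… = A$461.5938…
Total = A$6,500.00 + A$975.0000 + A$461.5938… = A$7,936.59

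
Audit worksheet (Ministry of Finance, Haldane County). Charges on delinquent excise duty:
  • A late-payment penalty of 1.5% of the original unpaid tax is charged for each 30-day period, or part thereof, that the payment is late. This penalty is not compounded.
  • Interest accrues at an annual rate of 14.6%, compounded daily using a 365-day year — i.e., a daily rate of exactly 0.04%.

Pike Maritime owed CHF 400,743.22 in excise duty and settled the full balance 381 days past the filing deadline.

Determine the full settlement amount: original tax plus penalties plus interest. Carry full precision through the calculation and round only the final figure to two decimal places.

Penalty periods: ⌈381/30⌉ = 13; penalty = 13 × 1.5% × CHF 400,743.22 = CHF 78,144.93…
Interest: CHF 400,743.22 × ((1 + 0.0004)^381 − 1) = CHF 400,743.22 × 0.16459051… = CHF 65,958.5293…
Total = CHF 400,743.22 + CHF 78,144.9279 + CHF 65,958.5293… = CHF 544,846.68

CHF 544,846.68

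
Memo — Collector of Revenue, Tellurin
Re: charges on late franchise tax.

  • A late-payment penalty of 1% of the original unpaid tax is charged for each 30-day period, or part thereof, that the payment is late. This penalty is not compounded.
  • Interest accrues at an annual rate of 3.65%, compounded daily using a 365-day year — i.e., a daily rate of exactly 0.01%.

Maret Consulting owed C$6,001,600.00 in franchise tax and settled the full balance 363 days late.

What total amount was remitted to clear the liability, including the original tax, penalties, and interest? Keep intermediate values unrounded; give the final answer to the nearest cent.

C$7,003,657.19

Penalty periods: ⌈363/30⌉ = 13; penalty = 13 × 1% × C$6,001,600.00 = C$780,208.00
Interest: C$6,001,600.00 × ((1 + 0.0001)^363 − 1) = C$6,001,600.00 × 0.03696501… = C$221,849.1916…
Total = C$6,001,600.00 + C$780,208.0000 + C$221,849.1916… = C$7,003,657.19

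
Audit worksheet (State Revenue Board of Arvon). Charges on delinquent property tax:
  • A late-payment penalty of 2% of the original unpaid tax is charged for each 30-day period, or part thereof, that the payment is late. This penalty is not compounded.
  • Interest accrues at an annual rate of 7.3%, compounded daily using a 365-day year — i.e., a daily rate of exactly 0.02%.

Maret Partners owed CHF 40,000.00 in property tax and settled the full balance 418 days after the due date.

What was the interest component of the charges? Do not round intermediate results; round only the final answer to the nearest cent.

CHF 3,487.39

Interest: CHF 40,000.00 × ((1 + 0.0002)^418 − 1) = CHF 40,000.00 × 0.08718484… = CHF 3,487.3937…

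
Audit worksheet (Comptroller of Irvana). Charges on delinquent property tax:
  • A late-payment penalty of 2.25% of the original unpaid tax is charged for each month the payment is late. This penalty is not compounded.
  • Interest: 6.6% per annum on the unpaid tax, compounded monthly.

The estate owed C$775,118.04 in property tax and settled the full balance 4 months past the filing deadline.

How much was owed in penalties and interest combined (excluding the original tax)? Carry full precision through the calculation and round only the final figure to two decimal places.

C$86,954.42

Late-payment penalty: 4 × 2.25% × C$775,118.04 = C$69,760.62…
Interest (6.6%/yr ÷ 12 = 0.55%/month): C$775,118.04 × ((1 + 0.0055)^4 − 1) = C$17,193.7974…
Penalties + interest = C$69,760.6236 + C$17,193.7974… = C$86,954.42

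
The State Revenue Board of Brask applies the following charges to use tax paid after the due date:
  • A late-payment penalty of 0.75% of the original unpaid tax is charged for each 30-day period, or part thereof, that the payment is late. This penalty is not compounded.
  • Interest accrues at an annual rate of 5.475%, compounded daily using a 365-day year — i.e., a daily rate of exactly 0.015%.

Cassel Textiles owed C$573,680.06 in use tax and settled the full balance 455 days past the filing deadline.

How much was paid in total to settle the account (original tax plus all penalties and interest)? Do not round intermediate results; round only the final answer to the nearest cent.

C$683,039.23

Penalty periods: ⌈455/30⌉ = 16; penalty = 16 × 0.75% × C$573,680.06 = C$68,841.61…
Interest: C$573,680.06 × ((1 + 0.00015)^455 − 1) = C$573,680.06 × 0.07062745… = C$40,517.5618…
Total = C$573,680.06 + C$68,841.6072 + C$40,517.5618… = C$683,039.23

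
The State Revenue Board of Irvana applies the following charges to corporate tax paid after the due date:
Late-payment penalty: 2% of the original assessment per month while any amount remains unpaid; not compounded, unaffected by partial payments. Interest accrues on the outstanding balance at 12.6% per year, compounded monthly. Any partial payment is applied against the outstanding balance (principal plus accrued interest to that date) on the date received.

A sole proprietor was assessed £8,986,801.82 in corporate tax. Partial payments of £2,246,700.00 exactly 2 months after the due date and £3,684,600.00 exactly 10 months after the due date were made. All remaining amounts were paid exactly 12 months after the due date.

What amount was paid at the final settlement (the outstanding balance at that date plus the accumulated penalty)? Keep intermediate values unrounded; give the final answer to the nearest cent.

Monthly rate = 12.6% ÷ 12 = 1.05%
Balance at month 2: £8,986,801.8200 × (1 + 0.0105)^2 = £9,176,515.4531…
After £2,246,700.00 payment: £9,176,515.4531… − £2,246,700.00 = £6,929,815.4531…
Balance at month 10: £6,929,815.4531… × (1 + 0.0105)^8 = £7,533,767.4767…
After £3,684,600.00 payment: £7,533,767.4767… − £3,684,600.00 = £3,849,167.4767…
Balance at month 12: £3,849,167.4767… × (1 + 0.0105)^2 = £3,930,424.3644…
Penalty: 12 × 2% × £8,986,801.82 = £2,156,832.44…
Final settlement = outstanding balance + penalty = £3,930,424.3644… + £2,156,832.44… = £6,087,256.80

£6,087,256.80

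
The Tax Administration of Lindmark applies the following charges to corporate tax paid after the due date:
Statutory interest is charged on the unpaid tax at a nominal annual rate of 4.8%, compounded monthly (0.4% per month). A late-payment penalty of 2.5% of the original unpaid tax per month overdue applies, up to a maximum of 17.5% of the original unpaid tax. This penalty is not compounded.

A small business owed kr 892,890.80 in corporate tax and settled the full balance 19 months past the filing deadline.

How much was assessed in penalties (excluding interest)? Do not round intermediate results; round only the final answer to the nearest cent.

kr 156,255.89

Penalty (uncapped): 19 × 2.5% × kr 892,890.80 = kr 424,123.13; cap = 17.5% × kr 892,890.80 = kr 156,255.89 → penalty = kr 156,255.89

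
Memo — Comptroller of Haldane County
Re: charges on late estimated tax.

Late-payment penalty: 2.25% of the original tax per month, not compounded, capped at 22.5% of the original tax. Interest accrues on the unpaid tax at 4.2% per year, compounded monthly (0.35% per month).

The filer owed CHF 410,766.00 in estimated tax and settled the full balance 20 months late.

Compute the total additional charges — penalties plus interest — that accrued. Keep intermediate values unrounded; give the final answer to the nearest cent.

Penalty (uncapped): 20 × 2.25% × CHF 410,766.00 = CHF 184,844.70; cap = 22.5% × CHF 410,766.00 = CHF 92,422.35 → penalty = CHF 92,422.35
Interest: CHF 410,766.00 × ((1 + 0.0035)^20 − 1) = CHF 410,766.00 × 0.0723771… = CHF 29,730.0571…
Penalties + interest = CHF 92,422.3500 + CHF 29,730.0571… = CHF 122,152.41

CHF 122,152.41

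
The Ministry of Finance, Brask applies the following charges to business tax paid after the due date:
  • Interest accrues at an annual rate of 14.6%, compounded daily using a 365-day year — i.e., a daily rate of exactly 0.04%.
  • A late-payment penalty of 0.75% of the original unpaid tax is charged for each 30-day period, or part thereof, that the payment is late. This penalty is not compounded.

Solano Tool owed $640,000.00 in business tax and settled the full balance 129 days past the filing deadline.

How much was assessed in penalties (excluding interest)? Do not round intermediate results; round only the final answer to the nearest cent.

$24,000.00

Penalty periods: ⌈129/30⌉ = 5; penalty = 5 × 0.75% × $640,000.00 = $24,000.00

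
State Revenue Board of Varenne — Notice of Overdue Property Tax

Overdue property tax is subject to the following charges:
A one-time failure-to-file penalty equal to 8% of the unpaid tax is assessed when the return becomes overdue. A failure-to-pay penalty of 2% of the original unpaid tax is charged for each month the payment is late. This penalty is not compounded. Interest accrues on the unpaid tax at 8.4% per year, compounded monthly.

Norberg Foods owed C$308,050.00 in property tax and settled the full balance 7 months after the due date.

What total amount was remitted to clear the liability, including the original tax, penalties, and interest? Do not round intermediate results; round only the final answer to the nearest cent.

Failure-to-file penalty: 8% × C$308,050.00 = C$24,644.00
Failure-to-pay penalty = 2% × C$308,050.00 × 7 mo = C$43,127.00
Interest (8.4%/yr ÷ 12 = 0.7%/month): C$308,050.00 × ((1 + 0.007)^7 − 1) = C$15,415.1576…
Total = C$308,050.00 + C$67,771.0000 + C$15,415.1576… = C$391,236.16

C$391,236.16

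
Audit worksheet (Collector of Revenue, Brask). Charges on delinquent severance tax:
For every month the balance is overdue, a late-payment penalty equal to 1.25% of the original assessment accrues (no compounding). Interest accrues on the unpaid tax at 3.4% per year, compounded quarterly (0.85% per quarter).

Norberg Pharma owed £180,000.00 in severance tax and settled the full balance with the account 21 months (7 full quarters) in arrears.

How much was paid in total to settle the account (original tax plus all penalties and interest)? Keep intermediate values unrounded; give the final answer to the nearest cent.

Late-payment penalty: 21 × 1.25% × £180,000.00 = £47,250.00
Interest: £180,000.00 × ((1 + 0.0085)^7 − 1) = £180,000.00 × 0.0610389… = £10,987.0070…
Total = £180,000.00 + £47,250.0000 + £10,987.0070… = £238,237.01

£238,237.01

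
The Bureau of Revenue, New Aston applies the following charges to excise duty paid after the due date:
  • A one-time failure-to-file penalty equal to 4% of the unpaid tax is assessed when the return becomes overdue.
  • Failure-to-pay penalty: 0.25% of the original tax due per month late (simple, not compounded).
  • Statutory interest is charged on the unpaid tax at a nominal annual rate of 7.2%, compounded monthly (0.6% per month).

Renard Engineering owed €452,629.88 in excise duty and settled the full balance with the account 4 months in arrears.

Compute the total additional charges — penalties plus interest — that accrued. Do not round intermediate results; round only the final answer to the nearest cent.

€33,592.77

Failure-to-file penalty: 4% × €452,629.88 = €18,105.20…
Failure-to-pay penalty = 0.25% × €452,629.88 × 4 mo = €4,526.30…
Interest: €452,629.88 × ((1 + 0.006)^4 − 1) = €452,629.88 × 0.0242169… = €10,961.2768…
Penalties + interest = €22,631.4940 + €10,961.2768… = €33,592.77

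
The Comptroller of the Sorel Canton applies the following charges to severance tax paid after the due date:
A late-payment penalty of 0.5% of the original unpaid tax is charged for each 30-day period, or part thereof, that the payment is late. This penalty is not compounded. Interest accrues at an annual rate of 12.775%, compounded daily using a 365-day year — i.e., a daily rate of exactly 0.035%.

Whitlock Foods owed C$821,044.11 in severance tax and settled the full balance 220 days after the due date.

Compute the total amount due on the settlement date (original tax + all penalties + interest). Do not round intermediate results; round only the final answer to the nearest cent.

Penalty periods: ⌈220/30⌉ = 8; penalty = 8 × 0.5% × C$821,044.11 = C$32,841.76…
Interest: C$821,044.11 × ((1 + 0.00035)^220 − 1) = C$821,044.11 × 0.08002753… = C$65,706.1291…
Total = C$821,044.11 + C$32,841.7644 + C$65,706.1291… = C$919,592.00

C$919,592.00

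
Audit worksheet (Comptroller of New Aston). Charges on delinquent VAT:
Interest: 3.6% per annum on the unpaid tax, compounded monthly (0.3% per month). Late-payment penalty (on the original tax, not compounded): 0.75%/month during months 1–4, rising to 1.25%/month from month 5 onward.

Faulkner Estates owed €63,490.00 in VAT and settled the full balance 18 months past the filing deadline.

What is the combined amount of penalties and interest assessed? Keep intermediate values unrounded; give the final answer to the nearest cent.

€16,532.75

Penalty, months 1–4: 4 × 0.75% × €63,490.00 = €1,904.70
Penalty, months 5–18: 14 × 1.25% × €63,490.00 = €11,110.75
Interest: €63,490.00 × ((1 + 0.003)^18 − 1) = €63,490.00 × 0.0553993… = €3,517.3004…
Penalties + interest = €13,015.4500 + €3,517.3004… = €16,532.75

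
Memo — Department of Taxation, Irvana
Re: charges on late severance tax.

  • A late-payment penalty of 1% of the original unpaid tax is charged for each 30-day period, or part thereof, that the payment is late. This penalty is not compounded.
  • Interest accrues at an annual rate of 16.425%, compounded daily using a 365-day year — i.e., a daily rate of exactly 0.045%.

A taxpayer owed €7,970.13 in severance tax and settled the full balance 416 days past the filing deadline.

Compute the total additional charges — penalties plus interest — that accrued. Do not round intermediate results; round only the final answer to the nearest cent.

Penalty periods: ⌈416/30⌉ = 14; penalty = 14 × 1% × €7,970.13 = €1,115.82…
Interest: €7,970.13 × ((1 + 0.00045)^416 − 1) = €7,970.13 × 0.20581766… = €1,640.3935…
Penalties + interest = €1,115.8182 + €1,640.3935… = €2,756.21

€2,756.21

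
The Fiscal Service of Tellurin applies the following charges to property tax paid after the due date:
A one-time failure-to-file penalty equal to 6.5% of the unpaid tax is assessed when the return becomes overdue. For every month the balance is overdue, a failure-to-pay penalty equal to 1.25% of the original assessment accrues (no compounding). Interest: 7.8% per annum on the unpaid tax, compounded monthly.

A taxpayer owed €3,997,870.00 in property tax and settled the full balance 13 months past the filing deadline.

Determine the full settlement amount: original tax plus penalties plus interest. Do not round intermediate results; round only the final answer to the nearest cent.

€5,258,699.59

Failure-to-file penalty: 6.5% × €3,997,870.00 = €259,861.55
Failure-to-pay penalty: 13 × 1.25% × €3,997,870.00 = €649,653.88…
Interest (7.8%/yr ÷ 12 = 0.65%/month): €3,997,870.00 × ((1 + 0.0065)^13 − 1) = €351,314.1621…
Total = €3,997,870.00 + €909,515.4250 + €351,314.1621… = €5,258,699.59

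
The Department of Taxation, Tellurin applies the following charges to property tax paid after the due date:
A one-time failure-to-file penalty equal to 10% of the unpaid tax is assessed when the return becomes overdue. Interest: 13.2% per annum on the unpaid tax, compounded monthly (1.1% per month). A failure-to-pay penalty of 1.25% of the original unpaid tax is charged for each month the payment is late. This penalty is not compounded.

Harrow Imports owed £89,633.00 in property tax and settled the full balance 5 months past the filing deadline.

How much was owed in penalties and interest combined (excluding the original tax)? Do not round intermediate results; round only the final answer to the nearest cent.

£19,604.83

Failure-to-file penalty: 10% × £89,633.00 = £8,963.30
Failure-to-pay penalty = 1.25% × £89,633.00 × 5 mo = £5,602.06…
Interest: £89,633.00 × ((1 + 0.011)^5 − 1) = £89,633.00 × 0.0562234… = £5,039.4705…
Penalties + interest = £14,565.3625 + £5,039.4705… = £19,604.83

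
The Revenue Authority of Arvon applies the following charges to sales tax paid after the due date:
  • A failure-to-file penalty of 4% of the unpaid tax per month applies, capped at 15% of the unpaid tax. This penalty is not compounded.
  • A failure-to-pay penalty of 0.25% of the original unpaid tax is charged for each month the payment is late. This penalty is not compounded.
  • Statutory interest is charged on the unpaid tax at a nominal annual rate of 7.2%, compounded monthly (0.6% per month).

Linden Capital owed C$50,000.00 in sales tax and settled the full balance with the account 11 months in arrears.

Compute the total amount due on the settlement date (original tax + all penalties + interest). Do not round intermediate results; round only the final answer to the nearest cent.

C$62,275.80

Failure-to-file: 11 × 4% × C$50,000.00 = C$22,000.00, capped at 15% × C$50,000.00 = C$7,500.00
Failure-to-pay penalty = 0.25% × C$50,000.00 × 11 mo = C$1,375.00
Interest: C$50,000.00 × ((1 + 0.006)^11 − 1) = C$50,000.00 × 0.0680161… = C$3,400.8036…
Total = C$50,000.00 + C$8,875.0000 + C$3,400.8036… = C$62,275.80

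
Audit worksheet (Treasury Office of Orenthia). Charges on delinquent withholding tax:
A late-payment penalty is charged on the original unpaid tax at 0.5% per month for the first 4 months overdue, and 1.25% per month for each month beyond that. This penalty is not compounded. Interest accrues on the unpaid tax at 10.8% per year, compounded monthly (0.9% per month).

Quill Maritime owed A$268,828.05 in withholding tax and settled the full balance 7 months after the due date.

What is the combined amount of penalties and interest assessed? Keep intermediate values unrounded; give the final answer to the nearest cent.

A$32,857.98

Penalty, months 1–4: 4 × 0.5% × A$268,828.05 = A$5,376.56…
Penalty, months 5–7: 3 × 1.25% × A$268,828.05 = A$10,081.05…
Interest: A$268,828.05 × ((1 + 0.009)^7 − 1) = A$268,828.05 × 0.0647267… = A$17,400.3649…
Penalties + interest = A$15,457.6129… + A$17,400.3649… = A$32,857.98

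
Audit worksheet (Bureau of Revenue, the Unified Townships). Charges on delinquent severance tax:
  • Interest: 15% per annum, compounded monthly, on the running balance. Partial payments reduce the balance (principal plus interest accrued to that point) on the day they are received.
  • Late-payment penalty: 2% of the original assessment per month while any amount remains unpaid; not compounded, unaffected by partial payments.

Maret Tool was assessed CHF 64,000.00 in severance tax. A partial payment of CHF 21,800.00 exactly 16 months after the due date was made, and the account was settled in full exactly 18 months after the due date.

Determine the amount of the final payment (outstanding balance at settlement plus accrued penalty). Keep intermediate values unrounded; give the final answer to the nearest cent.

CHF 80,728.55

Monthly rate = 15% ÷ 12 = 1.25%
Balance at month 16: CHF 64,000.0000 × (1 + 0.0125)^16 = CHF 78,072.9311…
After CHF 21,800.00 payment: CHF 78,072.9311… − CHF 21,800.00 = CHF 56,272.9311…
Balance at month 18: CHF 56,272.9311… × (1 + 0.0125)^2 = CHF 57,688.5470…
Penalty: 18 × 2% × CHF 64,000.00 = CHF 23,040.00
Final settlement = outstanding balance + penalty = CHF 57,688.5470… + CHF 23,040.00 = CHF 80,728.55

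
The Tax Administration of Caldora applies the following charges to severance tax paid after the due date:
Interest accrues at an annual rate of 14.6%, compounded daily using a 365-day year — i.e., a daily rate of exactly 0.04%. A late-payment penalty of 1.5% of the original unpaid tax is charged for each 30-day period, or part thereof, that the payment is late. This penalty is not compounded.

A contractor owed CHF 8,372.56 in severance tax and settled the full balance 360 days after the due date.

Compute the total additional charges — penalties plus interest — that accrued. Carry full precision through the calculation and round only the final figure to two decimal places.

Penalty periods: ⌈360/30⌉ = 12; penalty = 12 × 1.5% × CHF 8,372.56 = CHF 1,507.06…
Interest: CHF 8,372.56 × ((1 + 0.0004)^360 − 1) = CHF 8,372.56 × 0.15485086… = CHF 1,296.4981…
Penalties + interest = CHF 1,507.0608 + CHF 1,296.4981… = CHF 2,803.56

CHF 2,803.56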